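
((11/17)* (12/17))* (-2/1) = -264/289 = -0.91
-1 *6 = -6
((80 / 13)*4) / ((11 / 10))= 3200 / 143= 22.38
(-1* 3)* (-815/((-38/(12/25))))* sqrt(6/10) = -2934* sqrt(15)/475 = -23.92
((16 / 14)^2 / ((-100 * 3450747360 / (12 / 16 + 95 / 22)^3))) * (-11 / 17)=11089567 / 34781117865648000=0.00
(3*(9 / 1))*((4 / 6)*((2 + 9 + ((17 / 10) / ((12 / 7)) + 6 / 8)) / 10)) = 4587 / 200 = 22.94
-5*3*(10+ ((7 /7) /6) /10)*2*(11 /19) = -6611 /38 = -173.97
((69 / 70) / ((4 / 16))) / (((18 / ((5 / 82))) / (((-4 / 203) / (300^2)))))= -23 / 7865235000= -0.00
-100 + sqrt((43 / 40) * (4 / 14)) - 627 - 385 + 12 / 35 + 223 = -31103 / 35 + sqrt(1505) / 70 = -888.10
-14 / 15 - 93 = -1409 / 15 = -93.93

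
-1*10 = -10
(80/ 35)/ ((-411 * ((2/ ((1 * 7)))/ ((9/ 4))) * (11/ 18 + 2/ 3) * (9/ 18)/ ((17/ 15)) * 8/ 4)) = -612/ 15755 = -0.04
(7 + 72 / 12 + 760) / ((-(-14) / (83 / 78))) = 64159 / 1092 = 58.75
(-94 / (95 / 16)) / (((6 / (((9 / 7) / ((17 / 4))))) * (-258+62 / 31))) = 141 / 45220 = 0.00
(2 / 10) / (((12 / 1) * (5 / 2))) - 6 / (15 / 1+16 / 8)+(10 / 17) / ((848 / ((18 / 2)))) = -10813 / 31800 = -0.34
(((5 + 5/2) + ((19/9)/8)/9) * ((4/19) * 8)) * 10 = 195160/1539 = 126.81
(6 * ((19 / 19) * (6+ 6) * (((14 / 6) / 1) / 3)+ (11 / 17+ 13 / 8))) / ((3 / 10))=23675 / 102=232.11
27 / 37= 0.73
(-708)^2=501264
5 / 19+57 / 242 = 2293 / 4598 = 0.50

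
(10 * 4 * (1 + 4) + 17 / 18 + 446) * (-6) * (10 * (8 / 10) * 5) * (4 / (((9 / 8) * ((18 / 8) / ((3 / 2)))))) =-29811200 / 81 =-368039.51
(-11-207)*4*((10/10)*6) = -5232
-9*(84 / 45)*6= -504 / 5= -100.80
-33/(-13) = 33/13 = 2.54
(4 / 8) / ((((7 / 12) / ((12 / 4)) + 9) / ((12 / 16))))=27 / 662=0.04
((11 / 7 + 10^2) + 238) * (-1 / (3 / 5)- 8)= -68933 / 21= -3282.52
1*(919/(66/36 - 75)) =-5514/439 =-12.56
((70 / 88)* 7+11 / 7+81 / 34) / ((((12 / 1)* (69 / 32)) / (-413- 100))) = -188.78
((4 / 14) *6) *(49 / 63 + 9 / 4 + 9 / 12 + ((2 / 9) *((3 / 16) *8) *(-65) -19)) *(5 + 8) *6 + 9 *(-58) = -38182 / 7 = -5454.57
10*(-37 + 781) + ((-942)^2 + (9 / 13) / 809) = 9410653677 / 10517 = 894804.00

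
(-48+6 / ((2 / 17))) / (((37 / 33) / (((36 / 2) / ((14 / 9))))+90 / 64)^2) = 21949221888 / 16531016329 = 1.33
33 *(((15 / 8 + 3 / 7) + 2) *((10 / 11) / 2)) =3615 / 56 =64.55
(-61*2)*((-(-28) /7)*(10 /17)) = -287.06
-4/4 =-1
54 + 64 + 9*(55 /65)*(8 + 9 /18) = 4751 /26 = 182.73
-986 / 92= -493 / 46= -10.72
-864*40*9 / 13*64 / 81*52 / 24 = -40960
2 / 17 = 0.12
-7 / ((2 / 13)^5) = -2599051 / 32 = -81220.34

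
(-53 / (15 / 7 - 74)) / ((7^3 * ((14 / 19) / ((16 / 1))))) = 8056 / 172529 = 0.05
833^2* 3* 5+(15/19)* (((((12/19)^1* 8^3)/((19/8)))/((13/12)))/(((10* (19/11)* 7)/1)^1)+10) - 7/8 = 987477871234571/94873688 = 10408342.84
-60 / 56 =-15 / 14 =-1.07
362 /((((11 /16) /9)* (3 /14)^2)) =1135232 /11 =103202.91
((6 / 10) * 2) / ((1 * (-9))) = -2 / 15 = -0.13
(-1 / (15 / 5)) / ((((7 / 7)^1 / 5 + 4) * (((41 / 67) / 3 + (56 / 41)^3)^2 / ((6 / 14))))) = -319848269067735 / 71220685200017521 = -0.00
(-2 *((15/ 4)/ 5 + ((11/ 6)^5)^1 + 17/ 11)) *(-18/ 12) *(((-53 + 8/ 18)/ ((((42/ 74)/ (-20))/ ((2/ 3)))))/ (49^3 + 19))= 15654684275/ 21616552944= 0.72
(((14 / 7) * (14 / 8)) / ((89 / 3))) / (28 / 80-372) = -210 / 661537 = -0.00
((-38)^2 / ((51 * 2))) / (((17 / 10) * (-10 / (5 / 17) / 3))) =-3610 / 4913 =-0.73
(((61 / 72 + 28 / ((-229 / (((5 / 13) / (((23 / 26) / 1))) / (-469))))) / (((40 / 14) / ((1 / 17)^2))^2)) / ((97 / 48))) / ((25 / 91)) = 95998297031 / 42884149355895000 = 0.00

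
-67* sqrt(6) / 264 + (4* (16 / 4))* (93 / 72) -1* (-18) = 116 / 3 -67* sqrt(6) / 264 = 38.05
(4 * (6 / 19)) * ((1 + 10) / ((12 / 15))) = 330 / 19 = 17.37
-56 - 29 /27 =-57.07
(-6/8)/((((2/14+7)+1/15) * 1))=-0.10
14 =14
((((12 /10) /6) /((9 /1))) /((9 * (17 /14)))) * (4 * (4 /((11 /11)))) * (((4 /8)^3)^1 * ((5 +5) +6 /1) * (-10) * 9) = -5.86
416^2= 173056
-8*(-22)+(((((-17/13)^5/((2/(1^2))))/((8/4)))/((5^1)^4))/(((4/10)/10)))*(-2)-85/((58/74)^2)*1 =588783836887/15612870650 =37.71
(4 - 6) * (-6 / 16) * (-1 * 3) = -9 / 4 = -2.25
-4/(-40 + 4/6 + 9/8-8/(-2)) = 96/821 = 0.12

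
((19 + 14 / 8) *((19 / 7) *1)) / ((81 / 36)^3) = 25232 / 5103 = 4.94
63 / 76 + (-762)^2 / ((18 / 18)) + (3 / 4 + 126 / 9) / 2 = 88259135 / 152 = 580652.20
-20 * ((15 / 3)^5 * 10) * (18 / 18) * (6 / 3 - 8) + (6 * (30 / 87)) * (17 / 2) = 108750510 / 29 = 3750017.59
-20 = -20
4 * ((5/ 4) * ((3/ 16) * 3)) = 45/ 16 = 2.81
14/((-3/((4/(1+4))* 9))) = -168/5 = -33.60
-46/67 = -0.69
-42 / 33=-14 / 11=-1.27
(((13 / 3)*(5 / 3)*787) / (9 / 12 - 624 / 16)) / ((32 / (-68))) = 51155 / 162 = 315.77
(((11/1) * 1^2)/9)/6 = 11/54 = 0.20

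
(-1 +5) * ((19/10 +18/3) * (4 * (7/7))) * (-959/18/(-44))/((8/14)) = 530327/1980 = 267.84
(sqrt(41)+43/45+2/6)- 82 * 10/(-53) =sqrt(41)+39974/2385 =23.16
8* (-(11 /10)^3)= -1331 /125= -10.65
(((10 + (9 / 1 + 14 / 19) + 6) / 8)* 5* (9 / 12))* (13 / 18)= 10595 / 1216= 8.71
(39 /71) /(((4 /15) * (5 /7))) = 819 /284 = 2.88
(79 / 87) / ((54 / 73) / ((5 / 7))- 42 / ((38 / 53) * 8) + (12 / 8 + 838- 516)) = 4382920 / 1531112217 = 0.00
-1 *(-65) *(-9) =-585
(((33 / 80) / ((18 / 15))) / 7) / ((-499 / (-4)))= 11 / 27944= 0.00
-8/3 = -2.67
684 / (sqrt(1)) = 684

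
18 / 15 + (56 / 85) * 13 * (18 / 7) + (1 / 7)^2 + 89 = 467496 / 4165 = 112.24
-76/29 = -2.62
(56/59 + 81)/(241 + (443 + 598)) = 4835/75638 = 0.06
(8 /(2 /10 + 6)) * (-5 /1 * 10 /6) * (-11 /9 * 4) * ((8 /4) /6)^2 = 44000 /7533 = 5.84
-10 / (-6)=5 / 3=1.67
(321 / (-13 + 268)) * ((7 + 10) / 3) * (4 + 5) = 321 / 5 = 64.20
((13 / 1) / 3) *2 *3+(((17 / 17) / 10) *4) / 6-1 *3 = 346 / 15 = 23.07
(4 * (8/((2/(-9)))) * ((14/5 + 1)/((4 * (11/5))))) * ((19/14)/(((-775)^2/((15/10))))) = -9747/46248125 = -0.00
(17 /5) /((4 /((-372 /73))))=-4.33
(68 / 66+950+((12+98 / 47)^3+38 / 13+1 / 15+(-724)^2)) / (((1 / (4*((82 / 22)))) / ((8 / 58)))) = 77125220363207344 / 71041406865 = 1085637.57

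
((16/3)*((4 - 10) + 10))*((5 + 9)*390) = 116480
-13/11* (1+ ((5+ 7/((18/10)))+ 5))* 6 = -3484/33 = -105.58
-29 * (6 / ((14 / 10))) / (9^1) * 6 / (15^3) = -116 / 4725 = -0.02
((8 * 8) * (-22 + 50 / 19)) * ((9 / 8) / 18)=-1472 / 19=-77.47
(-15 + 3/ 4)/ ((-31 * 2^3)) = 57/ 992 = 0.06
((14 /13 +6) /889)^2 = 8464 /133564249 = 0.00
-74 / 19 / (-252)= 37 / 2394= 0.02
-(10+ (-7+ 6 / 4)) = -9 / 2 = -4.50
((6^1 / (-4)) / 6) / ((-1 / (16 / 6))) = 2 / 3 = 0.67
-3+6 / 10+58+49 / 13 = 3859 / 65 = 59.37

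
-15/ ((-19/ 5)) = 75/ 19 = 3.95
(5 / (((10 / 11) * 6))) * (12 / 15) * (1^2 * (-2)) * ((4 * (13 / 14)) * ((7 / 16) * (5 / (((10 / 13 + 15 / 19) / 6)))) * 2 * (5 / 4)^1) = -3211 / 28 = -114.68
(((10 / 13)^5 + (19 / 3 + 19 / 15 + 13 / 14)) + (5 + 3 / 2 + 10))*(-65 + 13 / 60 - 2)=-329327985169 / 194928825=-1689.48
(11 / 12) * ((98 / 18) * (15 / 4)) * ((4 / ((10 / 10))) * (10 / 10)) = 2695 / 36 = 74.86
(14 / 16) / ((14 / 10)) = 5 / 8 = 0.62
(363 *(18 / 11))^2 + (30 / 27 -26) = 3175300 / 9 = 352811.11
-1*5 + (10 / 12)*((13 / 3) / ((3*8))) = -2095 / 432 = -4.85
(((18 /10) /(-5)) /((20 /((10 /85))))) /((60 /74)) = -111 /42500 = -0.00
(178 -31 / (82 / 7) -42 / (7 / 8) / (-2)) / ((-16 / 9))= -147123 / 1312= -112.14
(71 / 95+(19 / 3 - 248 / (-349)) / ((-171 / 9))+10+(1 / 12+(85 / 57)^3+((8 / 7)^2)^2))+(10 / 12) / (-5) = 47533553581697 / 3103645783140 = 15.32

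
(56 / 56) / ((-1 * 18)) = -1 / 18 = -0.06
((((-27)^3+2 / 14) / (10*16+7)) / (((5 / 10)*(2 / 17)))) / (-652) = 585565 / 190547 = 3.07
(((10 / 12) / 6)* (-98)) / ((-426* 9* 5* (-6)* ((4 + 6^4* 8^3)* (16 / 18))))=-49 / 244231075584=-0.00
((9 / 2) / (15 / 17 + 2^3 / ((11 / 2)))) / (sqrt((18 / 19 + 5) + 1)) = 51 * sqrt(627) / 1748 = 0.73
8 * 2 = 16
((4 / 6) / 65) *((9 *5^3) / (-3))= -50 / 13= -3.85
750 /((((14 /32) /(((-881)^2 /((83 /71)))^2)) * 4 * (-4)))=-2277621713564820750 /48223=-47231024896103.95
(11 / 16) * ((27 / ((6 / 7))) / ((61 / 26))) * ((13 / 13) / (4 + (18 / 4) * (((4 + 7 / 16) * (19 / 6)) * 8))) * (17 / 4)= 153153 / 1990552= 0.08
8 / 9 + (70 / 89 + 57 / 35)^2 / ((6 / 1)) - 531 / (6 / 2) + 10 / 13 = -395916096119 / 2270554650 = -174.37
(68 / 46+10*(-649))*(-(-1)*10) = -1492360 / 23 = -64885.22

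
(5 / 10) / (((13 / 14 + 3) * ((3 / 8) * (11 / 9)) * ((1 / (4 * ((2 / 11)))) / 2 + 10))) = 896 / 34485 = 0.03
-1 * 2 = -2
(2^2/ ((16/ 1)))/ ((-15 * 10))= -1/ 600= -0.00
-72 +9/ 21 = -501/ 7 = -71.57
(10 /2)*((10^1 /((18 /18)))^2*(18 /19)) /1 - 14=8734 /19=459.68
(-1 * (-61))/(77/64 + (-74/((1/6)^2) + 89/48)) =-11712/510901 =-0.02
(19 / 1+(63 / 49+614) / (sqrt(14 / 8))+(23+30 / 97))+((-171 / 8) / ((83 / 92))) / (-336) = 507.49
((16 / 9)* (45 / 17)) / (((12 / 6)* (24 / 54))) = 90 / 17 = 5.29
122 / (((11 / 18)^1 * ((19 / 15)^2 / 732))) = 361681200 / 3971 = 91080.63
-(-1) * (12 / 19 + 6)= 126 / 19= 6.63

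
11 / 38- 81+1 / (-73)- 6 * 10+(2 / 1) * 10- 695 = -2262819 / 2774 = -815.72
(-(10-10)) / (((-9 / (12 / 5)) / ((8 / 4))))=0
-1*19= -19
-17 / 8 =-2.12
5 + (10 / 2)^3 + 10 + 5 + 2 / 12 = 871 / 6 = 145.17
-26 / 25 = -1.04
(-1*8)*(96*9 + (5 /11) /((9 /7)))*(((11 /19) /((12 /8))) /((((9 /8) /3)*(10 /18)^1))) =-10953088 /855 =-12810.63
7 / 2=3.50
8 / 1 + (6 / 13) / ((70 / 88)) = 3904 / 455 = 8.58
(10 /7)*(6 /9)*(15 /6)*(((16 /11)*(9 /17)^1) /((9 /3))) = 800 /1309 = 0.61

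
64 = 64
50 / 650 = 1 / 13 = 0.08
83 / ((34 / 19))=1577 / 34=46.38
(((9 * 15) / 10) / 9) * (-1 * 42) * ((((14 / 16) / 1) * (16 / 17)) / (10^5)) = -441 / 850000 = -0.00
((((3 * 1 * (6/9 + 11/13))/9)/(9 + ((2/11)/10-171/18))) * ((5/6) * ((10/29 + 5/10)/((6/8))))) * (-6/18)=1590050/4855383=0.33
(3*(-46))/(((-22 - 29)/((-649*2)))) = -59708/17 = -3512.24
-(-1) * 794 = 794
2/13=0.15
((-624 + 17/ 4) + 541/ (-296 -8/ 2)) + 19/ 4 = -185041/ 300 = -616.80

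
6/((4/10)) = 15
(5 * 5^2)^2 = 15625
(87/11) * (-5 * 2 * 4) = -3480/11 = -316.36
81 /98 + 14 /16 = 667 /392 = 1.70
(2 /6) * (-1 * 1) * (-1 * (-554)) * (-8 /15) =4432 /45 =98.49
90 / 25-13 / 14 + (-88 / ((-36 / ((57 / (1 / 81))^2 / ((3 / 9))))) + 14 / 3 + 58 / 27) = 156322395.49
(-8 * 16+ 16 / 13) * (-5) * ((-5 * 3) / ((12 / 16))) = -12676.92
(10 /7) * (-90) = -900 /7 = -128.57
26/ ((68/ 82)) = 533/ 17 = 31.35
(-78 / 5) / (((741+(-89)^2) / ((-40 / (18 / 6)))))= 104 / 4331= 0.02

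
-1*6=-6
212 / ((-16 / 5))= -265 / 4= -66.25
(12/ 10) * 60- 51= 21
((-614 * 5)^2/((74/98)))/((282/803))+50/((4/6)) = 185421161425/5217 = 35541721.57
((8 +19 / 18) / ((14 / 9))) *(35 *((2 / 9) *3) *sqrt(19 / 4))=815 *sqrt(19) / 12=296.04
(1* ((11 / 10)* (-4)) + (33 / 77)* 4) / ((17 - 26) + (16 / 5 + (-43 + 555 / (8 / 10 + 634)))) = 0.06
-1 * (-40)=40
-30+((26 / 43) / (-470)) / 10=-3031513 / 101050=-30.00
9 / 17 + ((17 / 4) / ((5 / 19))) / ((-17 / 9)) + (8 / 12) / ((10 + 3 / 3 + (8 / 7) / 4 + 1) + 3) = -870607 / 109140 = -7.98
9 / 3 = 3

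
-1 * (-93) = 93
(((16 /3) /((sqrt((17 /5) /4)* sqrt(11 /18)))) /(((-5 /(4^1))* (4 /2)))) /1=-2.96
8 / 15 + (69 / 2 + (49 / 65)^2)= 902501 / 25350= 35.60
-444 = -444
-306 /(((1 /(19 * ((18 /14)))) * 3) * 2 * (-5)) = 8721 /35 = 249.17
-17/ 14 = -1.21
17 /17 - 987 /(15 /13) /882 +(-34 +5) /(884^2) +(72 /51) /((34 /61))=2.56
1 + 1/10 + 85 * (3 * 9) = 22961/10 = 2296.10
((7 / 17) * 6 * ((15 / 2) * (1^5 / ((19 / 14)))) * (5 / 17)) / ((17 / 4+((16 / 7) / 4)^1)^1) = 13720 / 16473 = 0.83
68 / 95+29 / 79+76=578507 / 7505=77.08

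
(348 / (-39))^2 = 13456 / 169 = 79.62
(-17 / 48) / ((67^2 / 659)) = -11203 / 215472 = -0.05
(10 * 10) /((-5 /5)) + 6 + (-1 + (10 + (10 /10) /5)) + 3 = -81.80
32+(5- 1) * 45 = 212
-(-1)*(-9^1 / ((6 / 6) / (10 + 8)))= -162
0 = 0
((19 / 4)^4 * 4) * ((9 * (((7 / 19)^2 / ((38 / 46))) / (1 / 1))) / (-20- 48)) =-192717 / 4352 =-44.28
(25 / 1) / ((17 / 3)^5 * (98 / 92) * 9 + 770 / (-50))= 155250 / 347769331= 0.00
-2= -2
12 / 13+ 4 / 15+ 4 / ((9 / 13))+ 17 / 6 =11467 / 1170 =9.80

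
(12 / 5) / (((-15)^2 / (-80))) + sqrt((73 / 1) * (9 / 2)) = -64 / 75 + 3 * sqrt(146) / 2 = 17.27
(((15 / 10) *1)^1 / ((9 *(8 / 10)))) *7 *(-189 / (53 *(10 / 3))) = -1.56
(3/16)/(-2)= -3/32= -0.09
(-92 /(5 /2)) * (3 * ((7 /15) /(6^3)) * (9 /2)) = -161 /150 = -1.07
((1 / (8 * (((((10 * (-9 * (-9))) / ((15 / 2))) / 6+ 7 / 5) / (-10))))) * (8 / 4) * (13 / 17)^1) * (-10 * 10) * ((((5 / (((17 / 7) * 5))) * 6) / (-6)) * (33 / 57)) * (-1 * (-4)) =-5005000 / 532627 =-9.40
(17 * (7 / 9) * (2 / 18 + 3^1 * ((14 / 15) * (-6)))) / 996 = -89369 / 403380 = -0.22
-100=-100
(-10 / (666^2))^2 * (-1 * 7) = -175 / 49185481284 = -0.00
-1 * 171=-171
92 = 92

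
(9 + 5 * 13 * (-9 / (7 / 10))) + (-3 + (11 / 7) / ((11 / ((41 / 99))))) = -574951 / 693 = -829.66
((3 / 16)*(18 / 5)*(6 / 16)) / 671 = 81 / 214720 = 0.00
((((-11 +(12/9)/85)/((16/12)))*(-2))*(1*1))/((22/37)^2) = 3834569/82280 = 46.60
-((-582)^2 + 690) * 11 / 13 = -3733554 / 13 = -287196.46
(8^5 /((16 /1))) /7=2048 /7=292.57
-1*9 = -9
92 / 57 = 1.61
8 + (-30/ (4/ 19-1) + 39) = 85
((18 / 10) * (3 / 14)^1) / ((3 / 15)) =27 / 14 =1.93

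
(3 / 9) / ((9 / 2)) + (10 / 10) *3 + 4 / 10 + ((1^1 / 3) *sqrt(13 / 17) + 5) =sqrt(221) / 51 + 1144 / 135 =8.77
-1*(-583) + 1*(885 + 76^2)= 7244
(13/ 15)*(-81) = -351/ 5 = -70.20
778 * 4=3112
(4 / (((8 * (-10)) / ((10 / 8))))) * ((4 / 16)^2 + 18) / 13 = -289 / 3328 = -0.09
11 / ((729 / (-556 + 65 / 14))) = -28303 / 3402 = -8.32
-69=-69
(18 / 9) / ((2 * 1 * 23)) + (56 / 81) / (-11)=-397 / 20493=-0.02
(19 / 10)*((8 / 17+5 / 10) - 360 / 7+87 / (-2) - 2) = -216961 / 1190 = -182.32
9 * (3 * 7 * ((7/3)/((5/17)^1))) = 1499.40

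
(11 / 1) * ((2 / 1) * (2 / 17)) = 44 / 17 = 2.59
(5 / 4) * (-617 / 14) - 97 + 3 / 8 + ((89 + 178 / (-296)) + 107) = 45257 / 1036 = 43.68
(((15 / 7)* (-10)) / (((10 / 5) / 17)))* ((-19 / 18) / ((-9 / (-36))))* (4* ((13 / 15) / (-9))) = -167960 / 567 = -296.23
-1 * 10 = -10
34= 34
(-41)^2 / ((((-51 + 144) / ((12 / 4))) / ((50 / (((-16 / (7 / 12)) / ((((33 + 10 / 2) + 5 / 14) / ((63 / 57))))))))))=-142927025 / 41664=-3430.47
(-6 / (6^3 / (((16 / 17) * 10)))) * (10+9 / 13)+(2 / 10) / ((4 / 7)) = -97277 / 39780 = -2.45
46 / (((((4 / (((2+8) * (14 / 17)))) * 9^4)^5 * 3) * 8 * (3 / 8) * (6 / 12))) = 4832012500 / 155359317651301743809413113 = 0.00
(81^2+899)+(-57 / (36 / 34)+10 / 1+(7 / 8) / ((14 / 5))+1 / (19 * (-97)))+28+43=662372309 / 88464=7487.48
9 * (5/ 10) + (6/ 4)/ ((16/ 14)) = 93/ 16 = 5.81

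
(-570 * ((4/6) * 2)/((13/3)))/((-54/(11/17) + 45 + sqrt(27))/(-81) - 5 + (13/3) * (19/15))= -807513300/4417153 - 31036500 * sqrt(3)/4417153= -194.98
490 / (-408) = -245 / 204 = -1.20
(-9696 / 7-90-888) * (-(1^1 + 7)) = 132336 / 7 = 18905.14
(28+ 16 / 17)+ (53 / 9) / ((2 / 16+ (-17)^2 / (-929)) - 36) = 1184147948 / 41147055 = 28.78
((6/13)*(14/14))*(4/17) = 0.11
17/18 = 0.94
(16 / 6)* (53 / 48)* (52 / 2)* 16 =11024 / 9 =1224.89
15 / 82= 0.18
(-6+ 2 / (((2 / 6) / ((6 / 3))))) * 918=5508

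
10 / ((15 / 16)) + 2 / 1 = 38 / 3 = 12.67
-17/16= -1.06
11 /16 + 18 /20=127 /80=1.59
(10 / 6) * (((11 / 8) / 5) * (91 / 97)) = 1001 / 2328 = 0.43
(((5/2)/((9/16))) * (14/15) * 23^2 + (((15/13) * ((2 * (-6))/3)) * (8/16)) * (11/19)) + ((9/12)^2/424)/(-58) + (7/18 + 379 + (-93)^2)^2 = 641694038335368289/7872194304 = 81513998.96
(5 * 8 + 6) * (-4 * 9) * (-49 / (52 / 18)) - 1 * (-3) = 365187 / 13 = 28091.31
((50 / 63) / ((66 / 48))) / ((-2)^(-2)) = 1600 / 693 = 2.31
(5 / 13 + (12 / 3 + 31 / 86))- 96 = -102023 / 1118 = -91.25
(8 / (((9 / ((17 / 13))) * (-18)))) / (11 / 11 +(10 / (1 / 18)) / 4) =-34 / 24219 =-0.00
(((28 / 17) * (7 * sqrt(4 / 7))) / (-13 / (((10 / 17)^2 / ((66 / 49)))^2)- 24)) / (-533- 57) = 33614000 * sqrt(7) / 1330446197391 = 0.00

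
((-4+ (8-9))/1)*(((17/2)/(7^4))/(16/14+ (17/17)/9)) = -765/54194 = -0.01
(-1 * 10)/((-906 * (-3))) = -5/1359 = -0.00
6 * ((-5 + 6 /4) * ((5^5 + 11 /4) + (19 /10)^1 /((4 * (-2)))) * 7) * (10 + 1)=-404575017 /80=-5057187.71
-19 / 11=-1.73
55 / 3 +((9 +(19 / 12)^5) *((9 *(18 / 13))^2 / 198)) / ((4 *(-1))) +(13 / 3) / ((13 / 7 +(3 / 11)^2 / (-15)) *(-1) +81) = 18724083610289 / 1276149901312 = 14.67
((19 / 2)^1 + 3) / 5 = 5 / 2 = 2.50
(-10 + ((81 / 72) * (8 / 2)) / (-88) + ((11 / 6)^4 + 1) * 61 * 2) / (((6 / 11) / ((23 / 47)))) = 488615795 / 365472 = 1336.94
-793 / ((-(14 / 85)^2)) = 5729425 / 196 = 29231.76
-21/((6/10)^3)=-875/9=-97.22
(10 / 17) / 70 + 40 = 4761 / 119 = 40.01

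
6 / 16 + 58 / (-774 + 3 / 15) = 9287 / 30952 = 0.30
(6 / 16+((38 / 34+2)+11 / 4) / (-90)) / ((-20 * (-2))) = 79 / 10200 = 0.01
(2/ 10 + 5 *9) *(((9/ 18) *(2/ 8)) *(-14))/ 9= -791/ 90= -8.79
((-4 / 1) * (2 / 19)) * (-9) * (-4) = -288 / 19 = -15.16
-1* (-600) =600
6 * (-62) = -372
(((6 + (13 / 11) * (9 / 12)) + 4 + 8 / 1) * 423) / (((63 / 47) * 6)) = 611893 / 616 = 993.33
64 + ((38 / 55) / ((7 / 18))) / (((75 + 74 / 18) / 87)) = 4519813 / 68530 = 65.95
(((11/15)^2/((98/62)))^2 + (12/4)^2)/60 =0.15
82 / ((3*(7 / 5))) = 410 / 21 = 19.52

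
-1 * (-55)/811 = 55/811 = 0.07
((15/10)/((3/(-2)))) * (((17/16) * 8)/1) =-17/2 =-8.50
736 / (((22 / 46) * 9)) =16928 / 99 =170.99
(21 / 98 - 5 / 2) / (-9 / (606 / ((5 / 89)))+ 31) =-287648 / 3901121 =-0.07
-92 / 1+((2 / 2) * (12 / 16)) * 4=-89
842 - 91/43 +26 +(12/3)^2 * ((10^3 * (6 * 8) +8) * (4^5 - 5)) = 33657101809/43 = 782723297.88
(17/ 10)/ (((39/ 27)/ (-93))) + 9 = -13059/ 130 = -100.45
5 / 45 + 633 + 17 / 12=22843 / 36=634.53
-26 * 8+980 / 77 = -2148 / 11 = -195.27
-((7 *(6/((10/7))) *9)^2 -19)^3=-5358033736905887864/15625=-342914159161976.82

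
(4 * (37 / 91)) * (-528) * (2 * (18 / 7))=-2813184 / 637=-4416.30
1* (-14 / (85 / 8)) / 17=-112 / 1445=-0.08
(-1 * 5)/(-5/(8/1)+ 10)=-8/15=-0.53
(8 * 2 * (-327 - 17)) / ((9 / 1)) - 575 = -10679 / 9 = -1186.56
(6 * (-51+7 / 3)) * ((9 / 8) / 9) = -73 / 2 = -36.50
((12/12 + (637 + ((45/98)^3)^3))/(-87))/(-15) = 0.49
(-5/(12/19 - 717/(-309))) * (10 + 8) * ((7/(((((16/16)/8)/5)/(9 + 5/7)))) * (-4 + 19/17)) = 1380859200/5777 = 239027.04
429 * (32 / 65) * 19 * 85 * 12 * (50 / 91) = 204652800 / 91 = 2248931.87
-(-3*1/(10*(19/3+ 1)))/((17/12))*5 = 27/187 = 0.14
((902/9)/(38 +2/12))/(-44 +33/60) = -3280/54273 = -0.06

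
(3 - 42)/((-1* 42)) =0.93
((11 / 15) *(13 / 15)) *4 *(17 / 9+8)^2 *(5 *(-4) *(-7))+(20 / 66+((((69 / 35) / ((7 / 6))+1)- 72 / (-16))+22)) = 27374783173 / 785862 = 34834.08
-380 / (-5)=76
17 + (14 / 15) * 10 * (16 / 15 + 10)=5413 / 45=120.29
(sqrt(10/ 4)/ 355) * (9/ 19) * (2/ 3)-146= -146 + 3 * sqrt(10)/ 6745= -146.00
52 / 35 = 1.49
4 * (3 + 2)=20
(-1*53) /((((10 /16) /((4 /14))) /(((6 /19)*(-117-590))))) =513888 /95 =5409.35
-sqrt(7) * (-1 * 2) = 2 * sqrt(7) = 5.29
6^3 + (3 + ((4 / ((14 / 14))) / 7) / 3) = 4603 / 21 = 219.19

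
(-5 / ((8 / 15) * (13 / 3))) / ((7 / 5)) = -1125 / 728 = -1.55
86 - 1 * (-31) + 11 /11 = 118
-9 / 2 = -4.50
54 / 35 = 1.54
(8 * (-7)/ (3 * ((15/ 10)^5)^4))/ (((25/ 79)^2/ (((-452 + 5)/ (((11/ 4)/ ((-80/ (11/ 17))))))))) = -1126.51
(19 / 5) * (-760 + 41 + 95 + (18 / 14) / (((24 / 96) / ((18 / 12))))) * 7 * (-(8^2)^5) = 88010322345984 / 5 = 17602064469196.80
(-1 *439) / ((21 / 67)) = -29413 / 21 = -1400.62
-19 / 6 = -3.17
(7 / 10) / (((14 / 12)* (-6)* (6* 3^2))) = -1 / 540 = -0.00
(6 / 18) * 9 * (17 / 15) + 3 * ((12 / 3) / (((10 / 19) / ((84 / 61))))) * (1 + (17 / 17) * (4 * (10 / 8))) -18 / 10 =57944 / 305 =189.98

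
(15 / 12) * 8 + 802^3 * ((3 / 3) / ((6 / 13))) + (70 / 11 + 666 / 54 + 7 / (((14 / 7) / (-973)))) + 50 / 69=1696624235825 / 1518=1117670774.59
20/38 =10/19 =0.53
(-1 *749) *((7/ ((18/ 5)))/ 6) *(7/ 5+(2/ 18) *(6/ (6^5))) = -428106679/ 1259712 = -339.84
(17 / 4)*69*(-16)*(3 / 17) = -828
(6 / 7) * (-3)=-18 / 7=-2.57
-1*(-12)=12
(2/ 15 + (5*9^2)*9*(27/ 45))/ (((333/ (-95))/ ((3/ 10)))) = -623333/ 3330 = -187.19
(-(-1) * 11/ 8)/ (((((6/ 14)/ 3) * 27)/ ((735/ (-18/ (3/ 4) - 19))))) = -18865/ 3096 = -6.09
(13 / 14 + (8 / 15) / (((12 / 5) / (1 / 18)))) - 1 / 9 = 941 / 1134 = 0.83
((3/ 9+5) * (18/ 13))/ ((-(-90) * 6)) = 8/ 585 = 0.01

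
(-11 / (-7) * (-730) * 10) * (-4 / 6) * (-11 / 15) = -353320 / 63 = -5608.25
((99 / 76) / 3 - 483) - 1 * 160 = -48835 / 76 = -642.57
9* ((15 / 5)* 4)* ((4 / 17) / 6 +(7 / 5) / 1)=13212 / 85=155.44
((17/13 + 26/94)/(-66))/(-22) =2/1833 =0.00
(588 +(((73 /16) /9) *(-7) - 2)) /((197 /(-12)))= -83873 /2364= -35.48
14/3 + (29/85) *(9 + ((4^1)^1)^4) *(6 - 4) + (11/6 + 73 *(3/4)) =242.07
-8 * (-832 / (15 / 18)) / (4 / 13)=25958.40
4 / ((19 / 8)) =32 / 19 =1.68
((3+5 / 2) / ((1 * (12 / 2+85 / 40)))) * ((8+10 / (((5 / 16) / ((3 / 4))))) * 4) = 86.65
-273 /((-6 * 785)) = 91 /1570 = 0.06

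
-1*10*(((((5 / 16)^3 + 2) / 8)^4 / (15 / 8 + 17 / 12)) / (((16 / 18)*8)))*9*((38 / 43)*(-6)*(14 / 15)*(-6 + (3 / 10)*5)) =-1391769227739195500391 / 3916474351149459177472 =-0.36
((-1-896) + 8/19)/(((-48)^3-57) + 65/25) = 85175/10511408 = 0.01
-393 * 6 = -2358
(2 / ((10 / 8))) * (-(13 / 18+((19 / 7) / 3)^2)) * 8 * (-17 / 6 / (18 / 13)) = 266968 / 6615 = 40.36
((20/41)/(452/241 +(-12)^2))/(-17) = -1205/6125933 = -0.00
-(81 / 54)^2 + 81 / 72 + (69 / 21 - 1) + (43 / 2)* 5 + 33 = 7933 / 56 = 141.66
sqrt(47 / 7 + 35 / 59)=sqrt(1246434) / 413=2.70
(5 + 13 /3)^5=17210368 /243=70824.56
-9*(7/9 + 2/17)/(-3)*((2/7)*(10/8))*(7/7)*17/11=685/462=1.48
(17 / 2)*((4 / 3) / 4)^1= 17 / 6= 2.83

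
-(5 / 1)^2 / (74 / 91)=-2275 / 74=-30.74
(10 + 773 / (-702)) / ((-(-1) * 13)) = 6247 / 9126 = 0.68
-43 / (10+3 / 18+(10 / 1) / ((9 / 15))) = -258 / 161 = -1.60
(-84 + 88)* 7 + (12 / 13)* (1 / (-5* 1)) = 27.82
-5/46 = -0.11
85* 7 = 595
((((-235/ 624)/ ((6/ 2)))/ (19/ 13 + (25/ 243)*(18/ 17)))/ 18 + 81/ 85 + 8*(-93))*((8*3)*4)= -56819186519/ 796535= -71332.94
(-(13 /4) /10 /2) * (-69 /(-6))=-299 /160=-1.87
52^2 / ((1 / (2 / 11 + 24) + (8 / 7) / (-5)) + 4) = 3596320 / 5071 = 709.19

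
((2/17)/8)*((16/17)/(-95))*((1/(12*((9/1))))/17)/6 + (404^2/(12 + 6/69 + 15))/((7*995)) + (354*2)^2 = 32892115906689028033/65618235377730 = 501264.87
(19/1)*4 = 76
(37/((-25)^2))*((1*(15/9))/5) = 37/1875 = 0.02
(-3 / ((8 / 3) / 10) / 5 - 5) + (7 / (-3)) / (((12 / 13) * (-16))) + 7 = -53 / 576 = -0.09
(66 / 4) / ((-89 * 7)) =-33 / 1246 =-0.03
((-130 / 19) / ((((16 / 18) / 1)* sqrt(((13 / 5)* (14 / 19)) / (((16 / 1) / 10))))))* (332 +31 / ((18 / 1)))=-2347.54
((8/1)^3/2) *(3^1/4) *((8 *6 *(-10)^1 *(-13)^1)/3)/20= 19968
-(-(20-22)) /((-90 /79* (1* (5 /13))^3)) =173563 /5625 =30.86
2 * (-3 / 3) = -2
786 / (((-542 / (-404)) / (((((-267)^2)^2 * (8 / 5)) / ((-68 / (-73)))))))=117807195327302952 / 23035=5114269386902.67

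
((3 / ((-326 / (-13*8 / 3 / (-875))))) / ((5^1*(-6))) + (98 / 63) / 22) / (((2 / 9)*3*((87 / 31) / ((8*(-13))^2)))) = 837021701984 / 2047381875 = 408.83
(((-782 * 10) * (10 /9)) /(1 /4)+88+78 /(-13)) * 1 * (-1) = 34673.56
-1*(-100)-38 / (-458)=22919 / 229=100.08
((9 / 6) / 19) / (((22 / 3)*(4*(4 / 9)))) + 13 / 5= 174293 / 66880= 2.61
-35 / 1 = -35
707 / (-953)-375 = -358082 / 953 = -375.74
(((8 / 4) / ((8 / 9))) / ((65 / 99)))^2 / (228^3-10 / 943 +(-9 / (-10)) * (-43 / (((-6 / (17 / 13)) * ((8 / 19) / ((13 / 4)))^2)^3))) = 2411505326097432576 / 2451194773291435556319805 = 0.00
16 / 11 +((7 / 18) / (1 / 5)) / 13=4129 / 2574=1.60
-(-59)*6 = 354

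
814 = 814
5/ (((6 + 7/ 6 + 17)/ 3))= 18/ 29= 0.62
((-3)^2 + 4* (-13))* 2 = -86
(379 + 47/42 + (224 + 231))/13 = 35075/546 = 64.24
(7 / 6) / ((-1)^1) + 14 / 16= -7 / 24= -0.29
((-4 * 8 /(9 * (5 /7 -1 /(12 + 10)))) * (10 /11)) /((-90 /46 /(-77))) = -190.20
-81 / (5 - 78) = 81 / 73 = 1.11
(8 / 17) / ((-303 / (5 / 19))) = -40 / 97869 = -0.00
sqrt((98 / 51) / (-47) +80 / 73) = 1.03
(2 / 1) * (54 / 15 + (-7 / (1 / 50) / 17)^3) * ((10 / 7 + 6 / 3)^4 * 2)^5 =-55131492973107577382814488940955828224 / 1960097021600838804565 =-28126920435847053.99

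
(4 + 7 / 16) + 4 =135 / 16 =8.44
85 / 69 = 1.23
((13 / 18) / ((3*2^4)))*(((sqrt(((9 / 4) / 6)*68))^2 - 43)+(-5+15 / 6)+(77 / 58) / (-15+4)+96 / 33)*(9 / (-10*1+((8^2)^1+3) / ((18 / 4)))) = -428259 / 898304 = -0.48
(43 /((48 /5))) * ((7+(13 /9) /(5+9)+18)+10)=157.23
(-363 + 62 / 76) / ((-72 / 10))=68815 / 1368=50.30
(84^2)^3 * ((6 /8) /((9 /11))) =322023195648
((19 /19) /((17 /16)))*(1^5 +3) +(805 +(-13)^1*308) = -54319 /17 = -3195.24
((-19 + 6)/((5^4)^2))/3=-13/1171875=-0.00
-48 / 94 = -24 / 47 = -0.51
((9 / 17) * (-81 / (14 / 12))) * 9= -39366 / 119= -330.81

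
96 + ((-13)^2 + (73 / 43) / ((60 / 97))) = 690781 / 2580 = 267.74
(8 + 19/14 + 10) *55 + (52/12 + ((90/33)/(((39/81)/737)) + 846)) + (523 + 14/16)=14443811/2184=6613.47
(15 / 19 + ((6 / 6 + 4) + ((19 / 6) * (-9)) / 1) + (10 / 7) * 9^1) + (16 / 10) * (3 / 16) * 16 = -6721 / 1330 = -5.05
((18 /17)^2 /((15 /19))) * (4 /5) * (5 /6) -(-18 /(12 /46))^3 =474696873 /1445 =328509.95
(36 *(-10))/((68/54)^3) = -885735/4913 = -180.28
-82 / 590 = -0.14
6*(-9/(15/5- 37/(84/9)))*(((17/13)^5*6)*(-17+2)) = -7156079280/371293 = -19273.40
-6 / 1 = -6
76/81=0.94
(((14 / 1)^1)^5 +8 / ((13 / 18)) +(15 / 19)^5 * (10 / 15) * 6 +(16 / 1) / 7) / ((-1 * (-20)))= 6059424249465 / 225325009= 26891.93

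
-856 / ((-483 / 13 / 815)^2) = -96089445400 / 233289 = -411890.17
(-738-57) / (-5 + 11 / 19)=179.82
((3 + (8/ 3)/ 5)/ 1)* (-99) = -1749/ 5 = -349.80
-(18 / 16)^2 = -1.27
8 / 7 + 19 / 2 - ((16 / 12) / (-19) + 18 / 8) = 13507 / 1596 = 8.46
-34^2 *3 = -3468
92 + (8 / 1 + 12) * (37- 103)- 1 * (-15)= -1213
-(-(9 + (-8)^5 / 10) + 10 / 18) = -147076 / 45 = -3268.36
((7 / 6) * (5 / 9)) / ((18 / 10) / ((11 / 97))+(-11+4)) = 1925 / 26352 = 0.07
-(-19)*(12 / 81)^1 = 76 / 27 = 2.81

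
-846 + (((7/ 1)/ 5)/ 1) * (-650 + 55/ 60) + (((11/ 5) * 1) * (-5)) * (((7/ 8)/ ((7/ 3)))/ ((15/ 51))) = -212249/ 120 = -1768.74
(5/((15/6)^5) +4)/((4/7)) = 4431/625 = 7.09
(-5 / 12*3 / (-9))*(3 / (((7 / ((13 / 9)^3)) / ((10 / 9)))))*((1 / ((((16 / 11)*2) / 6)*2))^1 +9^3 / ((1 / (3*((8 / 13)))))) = 112727225 / 419904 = 268.46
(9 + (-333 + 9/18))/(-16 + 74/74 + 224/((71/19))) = -45937/6382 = -7.20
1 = 1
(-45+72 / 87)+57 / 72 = -30193 / 696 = -43.38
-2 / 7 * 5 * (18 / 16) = -45 / 28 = -1.61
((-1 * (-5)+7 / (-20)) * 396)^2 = 84768849 / 25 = 3390753.96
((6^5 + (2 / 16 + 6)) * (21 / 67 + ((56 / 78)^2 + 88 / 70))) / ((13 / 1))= 35631706847 / 28533960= 1248.75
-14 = -14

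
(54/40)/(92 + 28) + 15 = 12009/800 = 15.01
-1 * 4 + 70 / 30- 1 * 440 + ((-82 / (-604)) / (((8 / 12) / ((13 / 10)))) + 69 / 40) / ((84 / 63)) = -15951919 / 36240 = -440.17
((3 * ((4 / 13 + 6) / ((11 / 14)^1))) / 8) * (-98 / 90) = -14063 / 4290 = -3.28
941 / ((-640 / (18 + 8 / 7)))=-63047 / 2240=-28.15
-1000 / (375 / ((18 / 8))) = -6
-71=-71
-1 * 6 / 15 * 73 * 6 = -876 / 5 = -175.20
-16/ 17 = -0.94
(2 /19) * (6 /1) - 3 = -2.37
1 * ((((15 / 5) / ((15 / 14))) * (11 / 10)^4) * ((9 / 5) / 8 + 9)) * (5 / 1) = 37817703 / 200000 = 189.09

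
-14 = -14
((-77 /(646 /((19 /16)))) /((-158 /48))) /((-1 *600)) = -77 /1074400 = -0.00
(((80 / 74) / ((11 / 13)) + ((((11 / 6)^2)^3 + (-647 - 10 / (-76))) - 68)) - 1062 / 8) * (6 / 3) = -291652526419 / 180395424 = -1616.74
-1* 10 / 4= -5 / 2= -2.50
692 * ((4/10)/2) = 692/5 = 138.40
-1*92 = -92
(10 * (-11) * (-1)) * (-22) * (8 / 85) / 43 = -3872 / 731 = -5.30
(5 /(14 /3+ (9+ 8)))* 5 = 15 /13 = 1.15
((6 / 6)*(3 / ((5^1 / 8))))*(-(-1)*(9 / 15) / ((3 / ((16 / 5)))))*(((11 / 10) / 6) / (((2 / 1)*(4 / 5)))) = 44 / 125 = 0.35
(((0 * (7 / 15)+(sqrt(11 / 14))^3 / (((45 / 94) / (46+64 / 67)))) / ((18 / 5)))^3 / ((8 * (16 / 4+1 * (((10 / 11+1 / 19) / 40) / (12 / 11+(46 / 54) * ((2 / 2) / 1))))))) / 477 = 324302204410441462684765 * sqrt(154) / 9018598109445838796877036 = 0.45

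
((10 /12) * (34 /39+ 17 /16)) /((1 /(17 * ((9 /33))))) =102595 /13728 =7.47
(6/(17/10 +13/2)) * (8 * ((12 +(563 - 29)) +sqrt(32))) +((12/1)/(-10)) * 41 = 960 * sqrt(2)/41 +645114/205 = 3180.01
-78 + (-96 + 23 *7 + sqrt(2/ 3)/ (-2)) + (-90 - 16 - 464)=-583 - sqrt(6)/ 6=-583.41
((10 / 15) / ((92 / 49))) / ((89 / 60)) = 490 / 2047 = 0.24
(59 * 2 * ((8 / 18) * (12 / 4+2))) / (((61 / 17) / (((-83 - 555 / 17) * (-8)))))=37118080 / 549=67610.35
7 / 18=0.39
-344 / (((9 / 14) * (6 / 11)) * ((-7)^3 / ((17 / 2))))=32164 / 1323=24.31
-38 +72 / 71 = -2626 / 71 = -36.99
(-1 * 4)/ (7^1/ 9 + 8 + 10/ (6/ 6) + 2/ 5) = -0.21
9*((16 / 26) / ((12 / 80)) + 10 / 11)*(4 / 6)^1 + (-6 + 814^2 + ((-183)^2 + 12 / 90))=1493154241 / 2145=696109.20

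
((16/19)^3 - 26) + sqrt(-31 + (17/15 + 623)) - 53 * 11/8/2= -6786605/109744 + sqrt(133455)/15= -37.49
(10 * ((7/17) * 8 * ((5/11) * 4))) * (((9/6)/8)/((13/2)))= 4200/2431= 1.73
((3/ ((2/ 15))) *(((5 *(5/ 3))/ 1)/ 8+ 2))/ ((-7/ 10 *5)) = -1095/ 56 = -19.55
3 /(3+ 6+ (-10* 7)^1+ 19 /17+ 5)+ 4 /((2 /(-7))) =-4371 /311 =-14.05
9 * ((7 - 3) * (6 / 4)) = 54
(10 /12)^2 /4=25 /144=0.17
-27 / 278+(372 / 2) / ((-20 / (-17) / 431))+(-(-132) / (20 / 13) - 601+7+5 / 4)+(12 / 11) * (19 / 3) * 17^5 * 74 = 22201134884377 / 30580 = 726001794.78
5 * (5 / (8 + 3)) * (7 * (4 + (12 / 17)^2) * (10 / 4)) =178.91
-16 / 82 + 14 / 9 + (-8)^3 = -510.64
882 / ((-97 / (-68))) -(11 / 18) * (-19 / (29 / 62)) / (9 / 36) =18167588 / 25317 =717.60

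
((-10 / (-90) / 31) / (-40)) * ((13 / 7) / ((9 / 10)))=-0.00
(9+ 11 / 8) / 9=83 / 72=1.15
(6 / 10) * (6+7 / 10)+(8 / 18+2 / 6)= 2159 / 450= 4.80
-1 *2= -2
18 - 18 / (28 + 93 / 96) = 1790 / 103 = 17.38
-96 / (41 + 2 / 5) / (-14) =80 / 483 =0.17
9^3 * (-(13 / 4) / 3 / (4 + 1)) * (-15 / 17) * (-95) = -900315 / 68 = -13239.93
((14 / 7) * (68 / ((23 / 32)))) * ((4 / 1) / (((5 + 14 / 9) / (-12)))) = -1880064 / 1357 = -1385.46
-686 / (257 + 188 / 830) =-284690 / 106749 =-2.67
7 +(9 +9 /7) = 121 /7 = 17.29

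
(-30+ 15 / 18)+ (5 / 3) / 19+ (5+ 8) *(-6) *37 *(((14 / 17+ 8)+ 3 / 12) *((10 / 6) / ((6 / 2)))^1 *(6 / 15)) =-11333881 / 1938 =-5848.24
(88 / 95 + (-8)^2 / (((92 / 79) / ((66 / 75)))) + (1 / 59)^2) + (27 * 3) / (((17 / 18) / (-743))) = -41165724229681 / 646508725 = -63673.89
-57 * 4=-228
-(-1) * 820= 820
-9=-9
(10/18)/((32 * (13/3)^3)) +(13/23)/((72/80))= 9142625/14552928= 0.63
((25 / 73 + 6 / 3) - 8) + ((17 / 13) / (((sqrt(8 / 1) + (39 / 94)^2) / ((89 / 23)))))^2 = -6118538697035031581065509 / 2527230863248801942012417 - 56852226605886568704*sqrt(2) / 204849709268768901841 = -2.81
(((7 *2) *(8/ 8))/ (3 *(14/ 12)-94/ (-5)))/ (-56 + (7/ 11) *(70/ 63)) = -990/ 87193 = -0.01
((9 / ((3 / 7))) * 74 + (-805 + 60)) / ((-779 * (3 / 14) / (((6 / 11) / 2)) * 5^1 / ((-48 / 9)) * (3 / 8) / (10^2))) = 28994560 / 77121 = 375.96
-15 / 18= -5 / 6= -0.83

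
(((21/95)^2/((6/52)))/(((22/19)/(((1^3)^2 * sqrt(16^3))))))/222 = 20384/193325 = 0.11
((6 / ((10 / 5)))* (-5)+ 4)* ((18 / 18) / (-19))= 11 / 19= 0.58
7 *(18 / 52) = 2.42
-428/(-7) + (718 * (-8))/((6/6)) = -5682.86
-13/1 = -13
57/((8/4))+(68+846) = 1885/2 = 942.50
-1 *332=-332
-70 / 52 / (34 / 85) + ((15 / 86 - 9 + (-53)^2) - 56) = 2740.81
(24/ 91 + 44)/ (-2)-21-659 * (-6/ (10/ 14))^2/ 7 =-15210313/ 2275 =-6685.85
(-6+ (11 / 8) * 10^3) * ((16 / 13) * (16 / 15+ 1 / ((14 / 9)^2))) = 23826076 / 9555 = 2493.57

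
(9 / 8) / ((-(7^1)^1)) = -9 / 56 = -0.16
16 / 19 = 0.84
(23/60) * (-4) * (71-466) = 1817/3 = 605.67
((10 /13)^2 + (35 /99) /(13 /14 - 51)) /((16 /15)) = 17142725 /31275816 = 0.55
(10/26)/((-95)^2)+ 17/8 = 398913/187720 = 2.13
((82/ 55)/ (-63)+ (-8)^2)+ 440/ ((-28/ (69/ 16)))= -105101/ 27720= -3.79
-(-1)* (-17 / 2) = -17 / 2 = -8.50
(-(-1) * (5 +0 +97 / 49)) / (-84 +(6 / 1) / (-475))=-9025 / 108633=-0.08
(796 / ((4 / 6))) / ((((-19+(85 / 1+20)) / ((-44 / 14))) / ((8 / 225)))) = -35024 / 22575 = -1.55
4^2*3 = 48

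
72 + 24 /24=73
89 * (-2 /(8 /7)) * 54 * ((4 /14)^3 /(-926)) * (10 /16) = 0.13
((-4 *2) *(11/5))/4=-22/5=-4.40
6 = 6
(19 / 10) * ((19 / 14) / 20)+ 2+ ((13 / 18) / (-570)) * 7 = 2.12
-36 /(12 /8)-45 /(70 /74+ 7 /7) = -377 /8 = -47.12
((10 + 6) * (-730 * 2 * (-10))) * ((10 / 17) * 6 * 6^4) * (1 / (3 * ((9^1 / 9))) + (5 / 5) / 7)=60549120000 / 119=508816134.45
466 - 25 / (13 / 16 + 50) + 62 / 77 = 29191672 / 62601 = 466.31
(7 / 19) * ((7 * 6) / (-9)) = -98 / 57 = -1.72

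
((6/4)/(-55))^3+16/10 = 2129573/1331000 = 1.60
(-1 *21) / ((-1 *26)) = 21 / 26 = 0.81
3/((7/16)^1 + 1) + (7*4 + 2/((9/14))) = 33.20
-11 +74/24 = -95/12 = -7.92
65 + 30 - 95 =0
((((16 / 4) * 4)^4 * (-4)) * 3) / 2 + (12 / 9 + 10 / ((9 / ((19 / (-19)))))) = -3538942 / 9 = -393215.78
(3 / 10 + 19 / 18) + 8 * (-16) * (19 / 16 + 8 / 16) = -9659 / 45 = -214.64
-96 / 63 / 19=-32 / 399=-0.08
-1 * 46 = -46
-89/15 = -5.93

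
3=3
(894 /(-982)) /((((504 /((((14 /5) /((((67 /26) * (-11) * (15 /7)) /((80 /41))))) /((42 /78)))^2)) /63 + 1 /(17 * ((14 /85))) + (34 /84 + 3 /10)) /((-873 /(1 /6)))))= 25165393549470720 /1518670295253941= 16.57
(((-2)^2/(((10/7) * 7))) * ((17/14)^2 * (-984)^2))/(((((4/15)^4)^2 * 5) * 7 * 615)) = 1037525.89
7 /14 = 1 /2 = 0.50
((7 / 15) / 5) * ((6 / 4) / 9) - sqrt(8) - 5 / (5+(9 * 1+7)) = -2 * sqrt(2) - 701 / 3150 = -3.05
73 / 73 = 1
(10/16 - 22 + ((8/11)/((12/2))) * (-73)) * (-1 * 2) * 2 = 7979/66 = 120.89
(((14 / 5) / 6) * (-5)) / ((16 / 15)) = -2.19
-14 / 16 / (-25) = 7 / 200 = 0.04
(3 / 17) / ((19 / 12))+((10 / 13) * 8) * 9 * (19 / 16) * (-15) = -4142007 / 4199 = -986.43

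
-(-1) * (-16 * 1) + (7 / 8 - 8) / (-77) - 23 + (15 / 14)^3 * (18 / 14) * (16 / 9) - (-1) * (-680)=-151302521 / 211288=-716.10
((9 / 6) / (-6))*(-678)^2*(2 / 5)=-229842 / 5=-45968.40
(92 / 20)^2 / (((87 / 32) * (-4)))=-4232 / 2175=-1.95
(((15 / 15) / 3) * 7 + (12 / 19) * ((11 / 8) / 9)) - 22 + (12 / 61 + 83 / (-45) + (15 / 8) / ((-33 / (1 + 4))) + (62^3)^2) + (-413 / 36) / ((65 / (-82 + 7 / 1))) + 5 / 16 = 6778008463440539519 / 119330640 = 56800235576.05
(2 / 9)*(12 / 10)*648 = 864 / 5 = 172.80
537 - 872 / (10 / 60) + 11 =-4684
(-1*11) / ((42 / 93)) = -341 / 14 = -24.36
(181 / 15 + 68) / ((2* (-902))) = -1201 / 27060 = -0.04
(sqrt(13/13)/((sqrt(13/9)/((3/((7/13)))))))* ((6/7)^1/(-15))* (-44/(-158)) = -396* sqrt(13)/19355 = -0.07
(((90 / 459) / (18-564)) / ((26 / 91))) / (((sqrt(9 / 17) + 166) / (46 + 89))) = -6225 / 6089759 + 225 * sqrt(17) / 207051806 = -0.00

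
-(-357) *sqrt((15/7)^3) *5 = 3825 *sqrt(105)/7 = 5599.23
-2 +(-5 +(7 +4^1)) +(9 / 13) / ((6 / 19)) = 161 / 26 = 6.19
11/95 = 0.12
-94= -94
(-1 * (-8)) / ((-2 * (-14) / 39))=78 / 7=11.14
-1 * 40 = -40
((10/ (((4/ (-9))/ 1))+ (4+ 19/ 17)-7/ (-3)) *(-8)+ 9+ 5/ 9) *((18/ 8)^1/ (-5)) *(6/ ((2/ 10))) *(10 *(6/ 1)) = -1789380/ 17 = -105257.65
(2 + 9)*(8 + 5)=143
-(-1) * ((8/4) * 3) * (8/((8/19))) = 114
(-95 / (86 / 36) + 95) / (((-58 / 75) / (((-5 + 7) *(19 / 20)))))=-676875 / 4988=-135.70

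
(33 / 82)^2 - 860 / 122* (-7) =49.51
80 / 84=20 / 21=0.95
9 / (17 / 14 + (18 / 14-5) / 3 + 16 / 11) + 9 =10107 / 661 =15.29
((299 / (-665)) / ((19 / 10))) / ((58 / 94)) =-28106 / 73283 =-0.38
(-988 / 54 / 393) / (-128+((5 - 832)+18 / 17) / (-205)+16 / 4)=0.00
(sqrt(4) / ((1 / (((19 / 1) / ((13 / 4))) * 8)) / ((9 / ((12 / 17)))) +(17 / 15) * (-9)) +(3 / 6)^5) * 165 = -344083245 / 12649184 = -27.20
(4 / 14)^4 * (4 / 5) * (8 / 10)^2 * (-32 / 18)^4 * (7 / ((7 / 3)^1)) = 67108864 / 656373375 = 0.10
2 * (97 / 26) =97 / 13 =7.46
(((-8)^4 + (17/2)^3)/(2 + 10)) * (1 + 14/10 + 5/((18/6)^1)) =2298541/1440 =1596.21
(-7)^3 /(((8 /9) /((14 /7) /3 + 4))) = -7203 /4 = -1800.75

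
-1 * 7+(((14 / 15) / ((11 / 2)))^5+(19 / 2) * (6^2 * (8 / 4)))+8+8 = 84752602675993 / 122298103125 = 693.00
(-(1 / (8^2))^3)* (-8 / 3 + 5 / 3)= 1 / 262144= 0.00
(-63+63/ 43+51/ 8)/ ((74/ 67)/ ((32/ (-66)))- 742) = 1271325/ 17154119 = 0.07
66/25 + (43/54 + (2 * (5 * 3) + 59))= 124789/1350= 92.44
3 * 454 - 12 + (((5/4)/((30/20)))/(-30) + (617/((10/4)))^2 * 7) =384949487/900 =427721.65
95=95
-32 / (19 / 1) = -32 / 19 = -1.68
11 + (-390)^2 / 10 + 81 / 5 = 76186 / 5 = 15237.20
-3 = -3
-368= -368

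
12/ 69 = 0.17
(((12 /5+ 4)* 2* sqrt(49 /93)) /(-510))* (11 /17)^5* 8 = -288603392* sqrt(93) /168359543775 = -0.02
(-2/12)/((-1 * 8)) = 1/48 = 0.02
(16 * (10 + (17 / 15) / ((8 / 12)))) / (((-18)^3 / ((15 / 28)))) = -13 / 756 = -0.02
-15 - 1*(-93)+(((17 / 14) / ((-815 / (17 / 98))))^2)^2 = 121938678233607100569037441 / 1563316387610347353760000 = 78.00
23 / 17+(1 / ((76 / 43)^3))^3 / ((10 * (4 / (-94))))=1.34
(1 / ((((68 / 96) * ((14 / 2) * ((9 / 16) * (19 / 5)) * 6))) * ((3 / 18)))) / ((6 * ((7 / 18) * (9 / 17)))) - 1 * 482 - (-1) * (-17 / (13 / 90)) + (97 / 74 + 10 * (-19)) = -6354210637 / 8060598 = -788.31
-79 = -79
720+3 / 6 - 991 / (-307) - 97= 384811 / 614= 626.73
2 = 2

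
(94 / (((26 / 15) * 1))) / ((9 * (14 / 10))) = 1175 / 273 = 4.30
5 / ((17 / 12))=60 / 17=3.53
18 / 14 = 1.29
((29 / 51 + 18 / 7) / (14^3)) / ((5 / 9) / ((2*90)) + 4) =30267 / 105879298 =0.00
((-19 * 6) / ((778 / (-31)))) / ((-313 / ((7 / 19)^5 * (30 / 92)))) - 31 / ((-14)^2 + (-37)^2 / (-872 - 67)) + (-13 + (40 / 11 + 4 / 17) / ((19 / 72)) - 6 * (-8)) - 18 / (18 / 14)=885449996297301240879 / 24933709595688788950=35.51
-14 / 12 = -7 / 6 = -1.17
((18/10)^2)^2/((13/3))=2.42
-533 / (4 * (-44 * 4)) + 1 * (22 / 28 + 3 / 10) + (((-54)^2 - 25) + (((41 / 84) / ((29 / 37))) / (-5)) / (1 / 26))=6194387497 / 2143680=2889.60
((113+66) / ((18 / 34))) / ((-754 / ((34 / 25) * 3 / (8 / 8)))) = -51731 / 28275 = -1.83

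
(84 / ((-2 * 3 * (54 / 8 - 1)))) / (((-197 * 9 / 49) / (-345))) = -13720 / 591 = -23.21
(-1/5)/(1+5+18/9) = -1/40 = -0.02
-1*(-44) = 44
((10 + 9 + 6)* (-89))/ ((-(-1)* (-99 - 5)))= 2225/ 104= 21.39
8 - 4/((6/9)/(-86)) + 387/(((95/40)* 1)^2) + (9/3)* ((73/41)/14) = 122876027/207214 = 592.99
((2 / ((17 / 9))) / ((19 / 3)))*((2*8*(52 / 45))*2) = 9984 / 1615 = 6.18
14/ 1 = 14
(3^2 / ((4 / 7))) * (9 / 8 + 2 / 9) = 679 / 32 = 21.22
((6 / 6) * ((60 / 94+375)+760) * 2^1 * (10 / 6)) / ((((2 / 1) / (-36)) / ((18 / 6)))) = -9607500 / 47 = -204414.89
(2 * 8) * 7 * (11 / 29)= 1232 / 29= 42.48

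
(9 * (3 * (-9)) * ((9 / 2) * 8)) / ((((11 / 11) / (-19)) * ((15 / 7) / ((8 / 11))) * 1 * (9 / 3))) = 1034208 / 55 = 18803.78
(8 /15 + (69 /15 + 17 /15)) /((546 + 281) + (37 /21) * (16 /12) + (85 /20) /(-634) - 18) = 5006064 /648132845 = 0.01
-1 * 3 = -3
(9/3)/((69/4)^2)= 16/1587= 0.01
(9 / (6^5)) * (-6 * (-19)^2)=-361 / 144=-2.51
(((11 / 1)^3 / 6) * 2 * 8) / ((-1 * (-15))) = 10648 / 45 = 236.62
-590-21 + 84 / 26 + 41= -7368 / 13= -566.77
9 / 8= 1.12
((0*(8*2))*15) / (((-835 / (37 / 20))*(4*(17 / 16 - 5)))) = 0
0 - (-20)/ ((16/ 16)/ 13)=260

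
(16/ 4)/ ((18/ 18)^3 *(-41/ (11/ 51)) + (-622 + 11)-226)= -0.00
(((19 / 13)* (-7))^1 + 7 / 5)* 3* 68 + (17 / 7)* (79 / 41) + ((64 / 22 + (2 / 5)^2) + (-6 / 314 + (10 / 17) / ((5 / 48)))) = -4896642824874 / 2738460725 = -1788.10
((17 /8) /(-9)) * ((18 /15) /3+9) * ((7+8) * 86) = -34357 /12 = -2863.08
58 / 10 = 29 / 5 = 5.80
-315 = -315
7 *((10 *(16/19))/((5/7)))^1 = 82.53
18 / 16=9 / 8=1.12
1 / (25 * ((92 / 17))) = 17 / 2300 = 0.01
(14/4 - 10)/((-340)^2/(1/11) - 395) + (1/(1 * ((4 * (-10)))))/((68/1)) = -19829/53195040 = -0.00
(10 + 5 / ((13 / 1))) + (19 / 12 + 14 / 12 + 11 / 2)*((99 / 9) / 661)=361659 / 34372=10.52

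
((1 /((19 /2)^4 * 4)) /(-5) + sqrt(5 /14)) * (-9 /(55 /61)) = 2196 /35838275 - 549 * sqrt(70) /770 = -5.97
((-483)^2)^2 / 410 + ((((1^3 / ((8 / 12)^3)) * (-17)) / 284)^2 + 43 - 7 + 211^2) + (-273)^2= 140593300420288357 / 1058206720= 132859958.04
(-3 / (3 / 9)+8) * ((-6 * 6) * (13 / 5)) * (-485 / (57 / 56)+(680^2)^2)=380246389936608 / 19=20012967891400.42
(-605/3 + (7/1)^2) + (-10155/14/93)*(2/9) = -301543/1953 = -154.40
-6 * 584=-3504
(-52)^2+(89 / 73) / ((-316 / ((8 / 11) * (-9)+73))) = 686069533 / 253748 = 2703.74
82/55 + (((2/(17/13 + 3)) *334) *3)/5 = 94.53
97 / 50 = 1.94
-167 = -167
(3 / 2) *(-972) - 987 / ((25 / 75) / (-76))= 223578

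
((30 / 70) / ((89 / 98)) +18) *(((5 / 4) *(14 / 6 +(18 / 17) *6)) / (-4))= -303455 / 6052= -50.14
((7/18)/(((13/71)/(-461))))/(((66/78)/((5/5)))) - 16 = -232285/198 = -1173.16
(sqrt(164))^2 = 164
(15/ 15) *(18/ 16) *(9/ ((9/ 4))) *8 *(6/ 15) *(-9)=-648/ 5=-129.60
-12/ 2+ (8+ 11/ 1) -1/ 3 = 38/ 3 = 12.67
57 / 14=4.07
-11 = -11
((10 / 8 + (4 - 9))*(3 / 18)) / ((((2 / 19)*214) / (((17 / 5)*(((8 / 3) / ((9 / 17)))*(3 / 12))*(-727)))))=3991957 / 46224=86.36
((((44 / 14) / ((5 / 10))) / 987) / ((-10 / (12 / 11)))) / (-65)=8 / 748475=0.00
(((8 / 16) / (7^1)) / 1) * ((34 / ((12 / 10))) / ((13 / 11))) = 1.71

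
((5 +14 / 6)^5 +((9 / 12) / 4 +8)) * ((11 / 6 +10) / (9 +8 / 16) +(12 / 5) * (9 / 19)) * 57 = 11202134531 / 3888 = 2881207.44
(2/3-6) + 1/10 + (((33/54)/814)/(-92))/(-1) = -3206563/612720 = -5.23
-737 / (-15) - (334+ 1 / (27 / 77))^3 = -3761642826418 / 98415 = -38222250.94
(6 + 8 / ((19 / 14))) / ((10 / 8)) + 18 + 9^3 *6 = 418144 / 95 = 4401.52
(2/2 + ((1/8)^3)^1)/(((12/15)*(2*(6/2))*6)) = 285/8192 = 0.03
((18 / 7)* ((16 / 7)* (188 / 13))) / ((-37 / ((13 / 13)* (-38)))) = 2057472 / 23569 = 87.30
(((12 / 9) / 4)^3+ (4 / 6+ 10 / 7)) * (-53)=-21359 / 189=-113.01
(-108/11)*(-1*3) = 324/11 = 29.45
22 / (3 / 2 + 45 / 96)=704 / 63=11.17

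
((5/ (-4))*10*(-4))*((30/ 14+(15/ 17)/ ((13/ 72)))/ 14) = 271875/ 10829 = 25.11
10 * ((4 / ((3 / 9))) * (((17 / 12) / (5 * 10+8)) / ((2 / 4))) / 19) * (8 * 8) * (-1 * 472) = -5135360 / 551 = -9320.07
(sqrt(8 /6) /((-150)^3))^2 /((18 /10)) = 1 /15377343750000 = 0.00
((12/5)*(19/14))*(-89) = -10146/35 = -289.89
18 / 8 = 9 / 4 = 2.25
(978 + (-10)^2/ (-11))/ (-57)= -10658/ 627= -17.00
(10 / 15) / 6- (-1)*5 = 46 / 9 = 5.11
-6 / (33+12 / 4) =-1 / 6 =-0.17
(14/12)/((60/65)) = 1.26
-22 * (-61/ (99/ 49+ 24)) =65758/ 1275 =51.57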